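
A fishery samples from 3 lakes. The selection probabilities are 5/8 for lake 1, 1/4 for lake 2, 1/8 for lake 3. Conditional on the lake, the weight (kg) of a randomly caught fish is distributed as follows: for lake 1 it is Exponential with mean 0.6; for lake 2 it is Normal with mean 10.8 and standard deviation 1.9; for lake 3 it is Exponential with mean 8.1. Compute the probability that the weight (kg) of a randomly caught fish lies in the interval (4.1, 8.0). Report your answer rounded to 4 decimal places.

0.0470

Conditional on each lake, P(4.1 < X < 8.0): 1: 0.00107564; 2: 0.0700726; 3: 0.230349.
By total probability, P(4.1 < X < 8.0) = 0.625·0.00107564 + 0.25·0.0700726 + 0.125·0.230349 = 0.046984.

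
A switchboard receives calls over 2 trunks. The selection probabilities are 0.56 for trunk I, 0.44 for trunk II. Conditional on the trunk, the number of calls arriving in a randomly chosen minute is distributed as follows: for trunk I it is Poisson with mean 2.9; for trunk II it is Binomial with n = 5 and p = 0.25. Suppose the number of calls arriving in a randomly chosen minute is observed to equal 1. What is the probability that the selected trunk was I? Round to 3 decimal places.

Likelihoods P(X=1 | ·): I: 0.159567; II: 0.395508.
Posterior ∝ prior × likelihood. Numerator for I: 0.56·0.159567 = 0.0893577.
Normalizing constant: 0.56·0.159567 + 0.44·0.395508 = 0.263381.
P(I | observation) = 0.0893577 / 0.263381 = 0.339271.

0.339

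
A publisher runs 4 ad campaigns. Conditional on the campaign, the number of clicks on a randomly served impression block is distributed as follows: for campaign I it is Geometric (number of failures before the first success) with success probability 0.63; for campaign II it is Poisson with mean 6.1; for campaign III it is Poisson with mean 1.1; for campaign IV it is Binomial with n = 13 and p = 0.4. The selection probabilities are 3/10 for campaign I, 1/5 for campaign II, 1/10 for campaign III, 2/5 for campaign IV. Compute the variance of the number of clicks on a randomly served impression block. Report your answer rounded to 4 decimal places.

8.4794

Per component, I: μ=0.587302, E[X²]=1.27715; II: μ=6.1, E[X²]=43.31; III: μ=1.1, E[X²]=2.31; IV: μ=5.2, E[X²]=30.16.
E[X] = 0.3·0.587302 + 0.2·6.1 + 0.1·1.1 + 0.4·5.2 = 3.58619.
E[X²] = 0.3·1.27715 + 0.2·43.31 + 0.1·2.31 + 0.4·30.16 = 21.3401.
Var(X) = E[X²] − (E[X])² = 21.3401 − 12.8608 = 8.47938.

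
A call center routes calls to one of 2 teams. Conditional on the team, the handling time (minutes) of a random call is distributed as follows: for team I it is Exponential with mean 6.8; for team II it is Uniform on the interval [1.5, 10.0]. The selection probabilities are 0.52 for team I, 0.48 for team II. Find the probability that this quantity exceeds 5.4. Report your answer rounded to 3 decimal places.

Conditional on each team, P(X > 5.4): I: 0.45198; II: 0.541176.
By total probability, P(X > 5.4) = 0.52·0.45198 + 0.48·0.541176 = 0.494794.

0.495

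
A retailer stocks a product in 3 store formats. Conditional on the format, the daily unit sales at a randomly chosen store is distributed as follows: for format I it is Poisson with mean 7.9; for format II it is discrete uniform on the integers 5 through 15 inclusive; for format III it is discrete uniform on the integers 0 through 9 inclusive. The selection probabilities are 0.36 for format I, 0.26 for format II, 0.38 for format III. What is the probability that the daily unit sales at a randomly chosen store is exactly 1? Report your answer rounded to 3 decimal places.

0.039

Conditional on each format, P(X = 1): I: 0.00292887; II: 0; III: 0.1.
By total probability, P(X = 1) = 0.36·0.00292887 + 0.26·0 + 0.38·0.1 = 0.0390544.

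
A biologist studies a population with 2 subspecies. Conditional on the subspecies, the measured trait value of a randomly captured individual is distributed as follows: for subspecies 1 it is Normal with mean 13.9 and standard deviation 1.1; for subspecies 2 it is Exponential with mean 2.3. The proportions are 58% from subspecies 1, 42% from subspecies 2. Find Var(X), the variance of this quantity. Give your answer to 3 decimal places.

Per component, 1: μ=13.9, E[X²]=194.42; 2: μ=2.3, E[X²]=10.58.
E[X] = 0.58·13.9 + 0.42·2.3 = 9.028.
E[X²] = 0.58·194.42 + 0.42·10.58 = 117.207.
Var(X) = E[X²] − (E[X])² = 117.207 − 81.5048 = 35.7024.

35.702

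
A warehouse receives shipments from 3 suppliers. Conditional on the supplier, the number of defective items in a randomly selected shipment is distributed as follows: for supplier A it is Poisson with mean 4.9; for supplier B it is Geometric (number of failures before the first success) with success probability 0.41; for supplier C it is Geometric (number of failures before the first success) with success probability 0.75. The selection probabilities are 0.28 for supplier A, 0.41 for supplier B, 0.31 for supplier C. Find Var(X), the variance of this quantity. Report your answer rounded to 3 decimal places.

Per component, A: μ=4.9, E[X²]=28.91; B: μ=1.43902, E[X²]=5.58061; C: μ=0.333333, E[X²]=0.555556.
E[X] = 0.28·4.9 + 0.41·1.43902 + 0.31·0.333333 = 2.06533.
E[X²] = 0.28·28.91 + 0.41·5.58061 + 0.31·0.555556 = 10.5551.
Var(X) = E[X²] − (E[X])² = 10.5551 − 4.2656 = 6.28947.

6.289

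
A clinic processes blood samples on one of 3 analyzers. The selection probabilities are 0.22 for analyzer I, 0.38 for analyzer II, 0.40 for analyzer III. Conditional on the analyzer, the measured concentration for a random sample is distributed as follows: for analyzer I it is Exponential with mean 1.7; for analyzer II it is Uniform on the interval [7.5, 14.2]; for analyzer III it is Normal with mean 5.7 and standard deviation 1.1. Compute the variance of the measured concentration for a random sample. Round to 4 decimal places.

Per component, I: μ=1.7, E[X²]=5.78; II: μ=10.85, E[X²]=121.463; III: μ=5.7, E[X²]=33.7.
E[X] = 0.22·1.7 + 0.38·10.85 + 0.4·5.7 = 6.777.
E[X²] = 0.22·5.78 + 0.38·121.463 + 0.4·33.7 = 60.9077.
Var(X) = E[X²] − (E[X])² = 60.9077 − 45.9277 = 14.9799.

14.9799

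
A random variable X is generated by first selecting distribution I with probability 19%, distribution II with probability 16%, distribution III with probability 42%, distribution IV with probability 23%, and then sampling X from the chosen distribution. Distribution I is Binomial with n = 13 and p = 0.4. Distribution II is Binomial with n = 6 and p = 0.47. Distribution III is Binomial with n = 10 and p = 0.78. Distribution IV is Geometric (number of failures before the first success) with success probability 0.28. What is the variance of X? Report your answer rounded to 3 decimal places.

8.988

Per component, I: μ=5.2, E[X²]=30.16; II: μ=2.82, E[X²]=9.447; III: μ=7.8, E[X²]=62.556; IV: μ=2.57143, E[X²]=15.7959.
E[X] = 0.19·5.2 + 0.16·2.82 + 0.42·7.8 + 0.23·2.57143 = 5.30663.
E[X²] = 0.19·30.16 + 0.16·9.447 + 0.42·62.556 + 0.23·15.7959 = 37.1485.
Var(X) = E[X²] − (E[X])² = 37.1485 − 28.1603 = 8.98819.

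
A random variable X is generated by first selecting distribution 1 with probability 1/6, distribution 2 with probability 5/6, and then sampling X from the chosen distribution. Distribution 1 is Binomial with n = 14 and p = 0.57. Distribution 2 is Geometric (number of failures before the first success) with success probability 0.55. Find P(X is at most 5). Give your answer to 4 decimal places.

0.8416

Conditional on each component, P(X ≤ 5): 1: 0.0909679; 2: 0.991696.
By total probability, P(X ≤ 5) = 0.166667·0.0909679 + 0.833333·0.991696 = 0.841575.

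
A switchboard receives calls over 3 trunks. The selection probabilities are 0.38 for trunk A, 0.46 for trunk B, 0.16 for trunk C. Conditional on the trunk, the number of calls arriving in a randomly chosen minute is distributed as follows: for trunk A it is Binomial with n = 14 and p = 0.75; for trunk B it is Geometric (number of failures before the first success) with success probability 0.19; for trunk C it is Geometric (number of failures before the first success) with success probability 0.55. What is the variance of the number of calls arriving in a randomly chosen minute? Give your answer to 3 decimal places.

Per component, A: μ=10.5, E[X²]=112.875; B: μ=4.26316, E[X²]=40.6122; C: μ=0.818182, E[X²]=2.15702.
E[X] = 0.38·10.5 + 0.46·4.26316 + 0.16·0.818182 = 6.08196.
E[X²] = 0.38·112.875 + 0.46·40.6122 + 0.16·2.15702 = 61.9192.
Var(X) = E[X²] − (E[X])² = 61.9192 − 36.9903 = 24.929.

24.929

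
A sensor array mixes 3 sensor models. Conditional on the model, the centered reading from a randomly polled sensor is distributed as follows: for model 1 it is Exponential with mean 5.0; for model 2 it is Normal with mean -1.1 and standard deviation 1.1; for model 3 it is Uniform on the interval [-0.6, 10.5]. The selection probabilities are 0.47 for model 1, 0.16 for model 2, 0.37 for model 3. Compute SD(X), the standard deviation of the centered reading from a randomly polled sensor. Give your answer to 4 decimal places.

4.5506

Per component, 1: μ=5, E[X²]=50; 2: μ=-1.1, E[X²]=2.42; 3: μ=4.95, E[X²]=34.77.
E[X] = 0.47·5 + 0.16·-1.1 + 0.37·4.95 = 4.0055.
E[X²] = 0.47·50 + 0.16·2.42 + 0.37·34.77 = 36.7521.
Var(X) = E[X²] − (E[X])² = 36.7521 − 16.044 = 20.7081.
SD(X) = √20.7081 = 4.55061.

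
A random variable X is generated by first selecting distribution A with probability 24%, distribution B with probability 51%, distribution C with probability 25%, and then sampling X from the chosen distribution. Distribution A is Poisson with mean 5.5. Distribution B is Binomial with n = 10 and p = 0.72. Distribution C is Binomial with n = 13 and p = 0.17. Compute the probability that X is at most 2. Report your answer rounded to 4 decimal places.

0.1755

Conditional on each component, P(X ≤ 2): A: 0.0883764; B: 0.000960463; C: 0.615249.
By total probability, P(X ≤ 2) = 0.24·0.0883764 + 0.51·0.000960463 + 0.25·0.615249 = 0.175512.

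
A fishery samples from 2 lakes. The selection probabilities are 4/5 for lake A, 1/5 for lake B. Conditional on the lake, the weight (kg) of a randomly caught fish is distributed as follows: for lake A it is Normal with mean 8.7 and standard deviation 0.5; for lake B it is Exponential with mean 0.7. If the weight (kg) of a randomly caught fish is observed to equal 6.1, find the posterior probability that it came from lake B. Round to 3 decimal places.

Likelihoods f(6.1 | ·): A: 1.07221e-06; B: 0.000234604.
Posterior ∝ prior × likelihood. Numerator for B: 0.2·0.000234604 = 4.69208e-05.
Normalizing constant: 0.8·1.07221e-06 + 0.2·0.000234604 = 4.77786e-05.
P(B | observation) = 4.69208e-05 / 4.77786e-05 = 0.982047.

0.982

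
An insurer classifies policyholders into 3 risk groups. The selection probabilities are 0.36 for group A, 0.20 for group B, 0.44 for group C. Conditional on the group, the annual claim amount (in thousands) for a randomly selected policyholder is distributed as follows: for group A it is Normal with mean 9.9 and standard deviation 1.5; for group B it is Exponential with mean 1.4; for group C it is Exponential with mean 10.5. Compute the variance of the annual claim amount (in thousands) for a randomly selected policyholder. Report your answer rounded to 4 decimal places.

Per component, A: μ=9.9, E[X²]=100.26; B: μ=1.4, E[X²]=3.92; C: μ=10.5, E[X²]=220.5.
E[X] = 0.36·9.9 + 0.2·1.4 + 0.44·10.5 = 8.464.
E[X²] = 0.36·100.26 + 0.2·3.92 + 0.44·220.5 = 133.898.
Var(X) = E[X²] − (E[X])² = 133.898 − 71.6393 = 62.2583.

62.2583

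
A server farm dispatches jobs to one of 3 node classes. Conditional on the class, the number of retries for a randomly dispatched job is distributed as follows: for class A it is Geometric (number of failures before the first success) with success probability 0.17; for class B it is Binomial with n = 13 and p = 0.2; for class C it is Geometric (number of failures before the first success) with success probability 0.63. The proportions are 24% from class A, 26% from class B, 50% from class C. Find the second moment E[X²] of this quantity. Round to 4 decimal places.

For each component E[X²] = Var + (mean)², giving A: 52.5571; B: 8.84; C: 1.27715.
Overall E[X²] = 0.24·52.5571 + 0.26·8.84 + 0.5·1.27715 = 15.5507.

15.5507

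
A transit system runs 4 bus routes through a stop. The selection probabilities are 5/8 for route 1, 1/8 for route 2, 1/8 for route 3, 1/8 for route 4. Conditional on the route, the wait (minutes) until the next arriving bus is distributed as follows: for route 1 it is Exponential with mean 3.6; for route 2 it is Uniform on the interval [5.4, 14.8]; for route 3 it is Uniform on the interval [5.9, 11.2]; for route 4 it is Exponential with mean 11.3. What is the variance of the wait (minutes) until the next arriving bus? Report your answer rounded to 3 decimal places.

35.300

Per component, 1: μ=3.6, E[X²]=25.92; 2: μ=10.1, E[X²]=109.373; 3: μ=8.55, E[X²]=75.4433; 4: μ=11.3, E[X²]=255.38.
E[X] = 0.625·3.6 + 0.125·10.1 + 0.125·8.55 + 0.125·11.3 = 5.99375.
E[X²] = 0.625·25.92 + 0.125·109.373 + 0.125·75.4433 + 0.125·255.38 = 71.2246.
Var(X) = E[X²] − (E[X])² = 71.2246 − 35.925 = 35.2995.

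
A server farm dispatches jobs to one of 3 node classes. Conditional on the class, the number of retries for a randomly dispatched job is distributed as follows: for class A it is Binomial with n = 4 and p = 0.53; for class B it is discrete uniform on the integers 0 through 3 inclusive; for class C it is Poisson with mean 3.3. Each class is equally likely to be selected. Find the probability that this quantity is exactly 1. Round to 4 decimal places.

Conditional on each class, P(X = 1): A: 0.220105; B: 0.25; C: 0.121714.
By total probability, P(X = 1) = 0.333333·0.220105 + 0.333333·0.25 + 0.333333·0.121714 = 0.197273.

0.1973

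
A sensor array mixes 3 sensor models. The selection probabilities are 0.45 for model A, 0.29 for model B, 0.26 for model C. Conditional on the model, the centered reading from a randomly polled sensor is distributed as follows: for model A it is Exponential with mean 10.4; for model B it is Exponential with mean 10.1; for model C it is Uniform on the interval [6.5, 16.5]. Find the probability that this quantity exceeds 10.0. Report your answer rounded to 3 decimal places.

0.449

Conditional on each model, P(X > 10.0): A: 0.382304; B: 0.37154; C: 0.65.
By total probability, P(X > 10.0) = 0.45·0.382304 + 0.29·0.37154 + 0.26·0.65 = 0.448783.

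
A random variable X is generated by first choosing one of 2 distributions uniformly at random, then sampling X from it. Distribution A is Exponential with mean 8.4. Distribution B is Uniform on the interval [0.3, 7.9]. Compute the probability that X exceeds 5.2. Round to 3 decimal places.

0.447

Conditional on each component, P(X > 5.2): A: 0.538457; B: 0.355263.
By total probability, P(X > 5.2) = 0.5·0.538457 + 0.5·0.355263 = 0.44686.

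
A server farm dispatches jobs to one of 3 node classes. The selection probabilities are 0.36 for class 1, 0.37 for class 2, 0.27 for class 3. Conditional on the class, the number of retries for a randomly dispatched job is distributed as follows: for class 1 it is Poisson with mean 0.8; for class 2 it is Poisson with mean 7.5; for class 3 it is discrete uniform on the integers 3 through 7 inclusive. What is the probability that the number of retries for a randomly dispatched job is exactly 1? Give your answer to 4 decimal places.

Conditional on each class, P(X = 1): 1: 0.359463; 2: 0.00414813; 3: 0.
By total probability, P(X = 1) = 0.36·0.359463 + 0.37·0.00414813 + 0.27·0 = 0.130942.

0.1309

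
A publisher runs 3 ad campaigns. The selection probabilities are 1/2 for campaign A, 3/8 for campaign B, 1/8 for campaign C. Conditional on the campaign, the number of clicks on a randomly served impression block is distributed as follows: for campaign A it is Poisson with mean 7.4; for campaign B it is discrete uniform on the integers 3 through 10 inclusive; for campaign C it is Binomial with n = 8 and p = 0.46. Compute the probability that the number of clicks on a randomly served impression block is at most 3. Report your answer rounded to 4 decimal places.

0.1352

Conditional on each campaign, P(X ≤ 3): A: 0.063153; B: 0.125; C: 0.45369.
By total probability, P(X ≤ 3) = 0.5·0.063153 + 0.375·0.125 + 0.125·0.45369 = 0.135163.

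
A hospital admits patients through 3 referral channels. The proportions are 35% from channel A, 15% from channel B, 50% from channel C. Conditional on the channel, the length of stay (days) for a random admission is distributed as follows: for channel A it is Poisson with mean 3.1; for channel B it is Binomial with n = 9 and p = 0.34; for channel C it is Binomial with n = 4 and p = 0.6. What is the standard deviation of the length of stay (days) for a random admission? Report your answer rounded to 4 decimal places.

1.4094

Per component, A: μ=3.1, E[X²]=12.71; B: μ=3.06, E[X²]=11.3832; C: μ=2.4, E[X²]=6.72.
E[X] = 0.35·3.1 + 0.15·3.06 + 0.5·2.4 = 2.744.
E[X²] = 0.35·12.71 + 0.15·11.3832 + 0.5·6.72 = 9.51598.
Var(X) = E[X²] − (E[X])² = 9.51598 − 7.52954 = 1.98644.
SD(X) = √1.98644 = 1.40941.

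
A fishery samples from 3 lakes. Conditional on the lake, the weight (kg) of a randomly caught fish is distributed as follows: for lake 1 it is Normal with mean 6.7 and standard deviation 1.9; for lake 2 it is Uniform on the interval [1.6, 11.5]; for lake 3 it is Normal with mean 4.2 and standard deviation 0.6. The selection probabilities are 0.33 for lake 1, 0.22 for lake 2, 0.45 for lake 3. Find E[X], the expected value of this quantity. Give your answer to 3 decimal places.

5.542

Component means — 1: 6.7; 2: 6.55; 3: 4.2.
E[X] = 0.33·6.7 + 0.22·6.55 + 0.45·4.2 = 5.542.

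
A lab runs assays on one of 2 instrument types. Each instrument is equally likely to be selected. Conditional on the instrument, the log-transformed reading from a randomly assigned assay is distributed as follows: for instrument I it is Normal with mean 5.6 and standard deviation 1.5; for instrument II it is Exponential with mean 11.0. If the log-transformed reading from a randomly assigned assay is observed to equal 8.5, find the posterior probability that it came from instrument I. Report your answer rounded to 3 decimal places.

Likelihoods f(8.5 | ·): I: 0.0410365; II: 0.0419775.
Posterior ∝ prior × likelihood. Numerator for I: 0.5·0.0410365 = 0.0205183.
Normalizing constant: 0.5·0.0410365 + 0.5·0.0419775 = 0.041507.
P(I | observation) = 0.0205183 / 0.041507 = 0.494333.

0.494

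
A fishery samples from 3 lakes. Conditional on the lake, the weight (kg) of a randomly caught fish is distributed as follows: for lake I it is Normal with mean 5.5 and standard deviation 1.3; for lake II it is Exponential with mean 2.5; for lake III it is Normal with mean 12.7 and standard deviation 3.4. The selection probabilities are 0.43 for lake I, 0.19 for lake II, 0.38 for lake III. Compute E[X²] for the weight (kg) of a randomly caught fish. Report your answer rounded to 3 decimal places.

81.792

For each component E[X²] = Var + (mean)², giving I: 31.94; II: 12.5; III: 172.85.
Overall E[X²] = 0.43·31.94 + 0.19·12.5 + 0.38·172.85 = 81.7922.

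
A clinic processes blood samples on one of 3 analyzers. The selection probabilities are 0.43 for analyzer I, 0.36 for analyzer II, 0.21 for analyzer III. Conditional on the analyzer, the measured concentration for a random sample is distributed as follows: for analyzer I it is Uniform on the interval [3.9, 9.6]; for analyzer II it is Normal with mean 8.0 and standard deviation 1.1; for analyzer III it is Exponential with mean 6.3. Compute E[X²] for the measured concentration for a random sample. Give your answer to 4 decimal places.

For each component E[X²] = Var + (mean)², giving I: 48.27; II: 65.21; III: 79.38.
Overall E[X²] = 0.43·48.27 + 0.36·65.21 + 0.21·79.38 = 60.9015.

60.9015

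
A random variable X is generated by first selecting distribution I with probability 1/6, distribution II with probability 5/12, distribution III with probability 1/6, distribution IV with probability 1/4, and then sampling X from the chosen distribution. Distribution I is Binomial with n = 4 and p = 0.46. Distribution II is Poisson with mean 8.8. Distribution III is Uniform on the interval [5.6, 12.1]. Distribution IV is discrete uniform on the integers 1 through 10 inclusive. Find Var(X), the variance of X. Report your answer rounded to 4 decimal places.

Per component, I: μ=1.84, E[X²]=4.3792; II: μ=8.8, E[X²]=86.24; III: μ=8.85, E[X²]=81.8433; IV: μ=5.5, E[X²]=38.5.
E[X] = 0.166667·1.84 + 0.416667·8.8 + 0.166667·8.85 + 0.25·5.5 = 6.82333.
E[X²] = 0.166667·4.3792 + 0.416667·86.24 + 0.166667·81.8433 + 0.25·38.5 = 59.9288.
Var(X) = E[X²] − (E[X])² = 59.9288 − 46.5579 = 13.3709.

13.3709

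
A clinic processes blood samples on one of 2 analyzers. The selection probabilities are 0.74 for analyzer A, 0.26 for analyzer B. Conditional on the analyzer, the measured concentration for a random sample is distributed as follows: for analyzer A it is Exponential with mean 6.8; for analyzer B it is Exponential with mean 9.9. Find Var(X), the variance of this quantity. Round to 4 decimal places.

61.5492

Per component, A: μ=6.8, E[X²]=92.48; B: μ=9.9, E[X²]=196.02.
E[X] = 0.74·6.8 + 0.26·9.9 = 7.606.
E[X²] = 0.74·92.48 + 0.26·196.02 = 119.4.
Var(X) = E[X²] − (E[X])² = 119.4 − 57.8512 = 61.5492.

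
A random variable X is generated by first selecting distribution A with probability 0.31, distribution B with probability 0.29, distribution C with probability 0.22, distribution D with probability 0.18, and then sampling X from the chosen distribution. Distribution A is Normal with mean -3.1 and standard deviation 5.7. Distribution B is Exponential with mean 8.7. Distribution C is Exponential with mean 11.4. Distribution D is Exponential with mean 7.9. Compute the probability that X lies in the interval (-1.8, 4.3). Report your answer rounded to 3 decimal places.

0.355

Conditional on each component, P(-1.8 < X < 4.3): A: 0.312694; B: 0.389973; C: 0.314216; D: 0.419754.
By total probability, P(-1.8 < X < 4.3) = 0.31·0.312694 + 0.29·0.389973 + 0.22·0.314216 + 0.18·0.419754 = 0.354711.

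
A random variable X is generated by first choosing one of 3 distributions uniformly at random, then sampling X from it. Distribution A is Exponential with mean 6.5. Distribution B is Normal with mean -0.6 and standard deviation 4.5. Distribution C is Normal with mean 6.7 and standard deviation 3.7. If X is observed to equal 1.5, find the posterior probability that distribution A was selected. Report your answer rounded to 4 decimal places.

0.5051

Likelihoods f(1.5 | ·): A: 0.122142; B: 0.0795074; C: 0.0401612.
Posterior ∝ prior × likelihood. Numerator for A: 0.333333·0.122142 = 0.040714.
Normalizing constant: 0.333333·0.122142 + 0.333333·0.0795074 + 0.333333·0.0401612 = 0.0806035.
P(A | observation) = 0.040714 / 0.0806035 = 0.505114.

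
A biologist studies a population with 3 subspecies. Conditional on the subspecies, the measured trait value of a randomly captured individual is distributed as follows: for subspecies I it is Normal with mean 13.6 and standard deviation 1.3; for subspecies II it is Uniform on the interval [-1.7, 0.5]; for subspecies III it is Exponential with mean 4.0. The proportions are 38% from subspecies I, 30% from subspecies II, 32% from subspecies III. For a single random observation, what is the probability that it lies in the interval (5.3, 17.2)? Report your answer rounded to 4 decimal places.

0.4596

Conditional on each subspecies, P(5.3 < X < 17.2): I: 0.997191; II: 0; III: 0.252234.
By total probability, P(5.3 < X < 17.2) = 0.38·0.997191 + 0.3·0 + 0.32·0.252234 = 0.459647.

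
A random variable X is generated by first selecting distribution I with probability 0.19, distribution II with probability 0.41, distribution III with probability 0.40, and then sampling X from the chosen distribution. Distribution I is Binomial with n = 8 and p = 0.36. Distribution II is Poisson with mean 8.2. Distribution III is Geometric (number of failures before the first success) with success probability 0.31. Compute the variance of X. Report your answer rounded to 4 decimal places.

14.6748

Per component, I: μ=2.88, E[X²]=10.1376; II: μ=8.2, E[X²]=75.44; III: μ=2.22581, E[X²]=12.1342.
E[X] = 0.19·2.88 + 0.41·8.2 + 0.4·2.22581 = 4.79952.
E[X²] = 0.19·10.1376 + 0.41·75.44 + 0.4·12.1342 = 37.7102.
Var(X) = E[X²] − (E[X])² = 37.7102 − 23.0354 = 14.6748.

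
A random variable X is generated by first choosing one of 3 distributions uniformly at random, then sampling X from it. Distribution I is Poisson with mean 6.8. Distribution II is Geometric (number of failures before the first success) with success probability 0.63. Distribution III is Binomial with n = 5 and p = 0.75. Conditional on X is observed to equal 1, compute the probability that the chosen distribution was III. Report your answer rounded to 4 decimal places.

Likelihoods P(X=1 | ·): I: 0.00757367; II: 0.2331; III: 0.0146484.
Posterior ∝ prior × likelihood. Numerator for III: 0.333333·0.0146484 = 0.00488281.
Normalizing constant: 0.333333·0.00757367 + 0.333333·0.2331 + 0.333333·0.0146484 = 0.0851074.
P(III | observation) = 0.00488281 / 0.0851074 = 0.0573724.

0.0574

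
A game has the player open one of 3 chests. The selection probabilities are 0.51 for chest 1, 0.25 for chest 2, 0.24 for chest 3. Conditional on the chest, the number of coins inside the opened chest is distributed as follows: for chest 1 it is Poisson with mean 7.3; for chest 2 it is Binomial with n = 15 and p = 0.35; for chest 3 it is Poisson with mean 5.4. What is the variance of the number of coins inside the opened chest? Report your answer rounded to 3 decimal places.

Per component, 1: μ=7.3, E[X²]=60.59; 2: μ=5.25, E[X²]=30.975; 3: μ=5.4, E[X²]=34.56.
E[X] = 0.51·7.3 + 0.25·5.25 + 0.24·5.4 = 6.3315.
E[X²] = 0.51·60.59 + 0.25·30.975 + 0.24·34.56 = 46.9391.
Var(X) = E[X²] − (E[X])² = 46.9391 − 40.0879 = 6.85116.

6.851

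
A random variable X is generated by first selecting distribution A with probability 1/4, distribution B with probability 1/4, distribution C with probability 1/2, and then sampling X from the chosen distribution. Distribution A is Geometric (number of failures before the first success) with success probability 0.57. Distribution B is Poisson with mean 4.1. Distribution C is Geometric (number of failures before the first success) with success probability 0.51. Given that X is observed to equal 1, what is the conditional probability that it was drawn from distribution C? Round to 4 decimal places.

Likelihoods P(X=1 | ·): A: 0.2451; B: 0.067948; C: 0.2499.
Posterior ∝ prior × likelihood. Numerator for C: 0.5·0.2499 = 0.12495.
Normalizing constant: 0.25·0.2451 + 0.25·0.067948 + 0.5·0.2499 = 0.203212.
P(C | observation) = 0.12495 / 0.203212 = 0.614875.

0.6149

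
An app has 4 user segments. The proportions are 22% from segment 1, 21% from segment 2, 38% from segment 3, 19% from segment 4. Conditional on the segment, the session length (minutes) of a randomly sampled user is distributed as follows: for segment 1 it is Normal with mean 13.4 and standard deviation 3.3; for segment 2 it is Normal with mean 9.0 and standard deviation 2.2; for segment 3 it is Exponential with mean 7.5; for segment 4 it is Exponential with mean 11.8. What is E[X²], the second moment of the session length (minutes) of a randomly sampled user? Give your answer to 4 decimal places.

For each component E[X²] = Var + (mean)², giving 1: 190.45; 2: 85.84; 3: 112.5; 4: 278.48.
Overall E[X²] = 0.22·190.45 + 0.21·85.84 + 0.38·112.5 + 0.19·278.48 = 155.587.

155.5866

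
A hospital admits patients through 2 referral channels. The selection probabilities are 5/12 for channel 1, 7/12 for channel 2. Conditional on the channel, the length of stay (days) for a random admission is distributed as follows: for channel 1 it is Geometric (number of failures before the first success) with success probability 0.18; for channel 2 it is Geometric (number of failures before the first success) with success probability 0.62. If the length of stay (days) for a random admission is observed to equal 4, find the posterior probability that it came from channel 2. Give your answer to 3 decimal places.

0.182

Likelihoods P(X=4 | ·): 1: 0.0813819; 2: 0.0129278.
Posterior ∝ prior × likelihood. Numerator for 2: 0.583333·0.0129278 = 0.00754124.
Normalizing constant: 0.416667·0.0813819 + 0.583333·0.0129278 = 0.0414504.
P(2 | observation) = 0.00754124 / 0.0414504 = 0.181934.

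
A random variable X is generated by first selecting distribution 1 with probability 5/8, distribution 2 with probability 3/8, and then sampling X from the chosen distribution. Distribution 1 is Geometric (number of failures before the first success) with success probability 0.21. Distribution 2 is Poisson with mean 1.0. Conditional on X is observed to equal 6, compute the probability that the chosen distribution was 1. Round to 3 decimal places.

0.994

Likelihoods P(X=6 | ·): 1: 0.0510484; 2: 0.000510944.
Posterior ∝ prior × likelihood. Numerator for 1: 0.625·0.0510484 = 0.0319052.
Normalizing constant: 0.625·0.0510484 + 0.375·0.000510944 = 0.0320968.
P(1 | observation) = 0.0319052 / 0.0320968 = 0.99403.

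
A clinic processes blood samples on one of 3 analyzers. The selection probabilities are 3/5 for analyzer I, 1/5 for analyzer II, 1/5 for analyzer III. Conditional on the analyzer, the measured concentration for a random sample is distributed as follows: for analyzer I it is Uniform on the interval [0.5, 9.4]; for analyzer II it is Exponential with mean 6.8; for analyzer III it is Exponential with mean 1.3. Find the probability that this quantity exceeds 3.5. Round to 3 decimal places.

0.531

Conditional on each analyzer, P(X > 3.5): I: 0.662921; II: 0.597676; III: 0.0677245.
By total probability, P(X > 3.5) = 0.6·0.662921 + 0.2·0.597676 + 0.2·0.0677245 = 0.530833.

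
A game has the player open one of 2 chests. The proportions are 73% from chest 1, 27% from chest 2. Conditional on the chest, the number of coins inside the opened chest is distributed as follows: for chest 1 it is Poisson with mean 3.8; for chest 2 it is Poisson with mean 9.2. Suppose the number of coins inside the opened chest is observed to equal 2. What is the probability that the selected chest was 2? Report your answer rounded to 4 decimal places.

0.0097

Likelihoods P(X=2 | ·): 1: 0.161517; 2: 0.00427599.
Posterior ∝ prior × likelihood. Numerator for 2: 0.27·0.00427599 = 0.00115452.
Normalizing constant: 0.73·0.161517 + 0.27·0.00427599 = 0.119062.
P(2 | observation) = 0.00115452 / 0.119062 = 0.00969678.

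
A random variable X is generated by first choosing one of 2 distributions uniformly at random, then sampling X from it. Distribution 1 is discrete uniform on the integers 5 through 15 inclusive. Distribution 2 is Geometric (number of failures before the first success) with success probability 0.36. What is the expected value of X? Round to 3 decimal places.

Component means — 1: 10; 2: 1.77778.
E[X] = 0.5·10 + 0.5·1.77778 = 5.88889.

5.889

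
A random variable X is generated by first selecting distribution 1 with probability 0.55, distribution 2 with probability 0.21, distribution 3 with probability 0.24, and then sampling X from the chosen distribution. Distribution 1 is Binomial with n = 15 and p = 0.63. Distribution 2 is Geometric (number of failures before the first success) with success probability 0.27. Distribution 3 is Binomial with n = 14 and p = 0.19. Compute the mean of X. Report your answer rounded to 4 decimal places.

Component means — 1: 9.45; 2: 2.7037; 3: 2.66.
E[X] = 0.55·9.45 + 0.21·2.7037 + 0.24·2.66 = 6.40368.

6.4037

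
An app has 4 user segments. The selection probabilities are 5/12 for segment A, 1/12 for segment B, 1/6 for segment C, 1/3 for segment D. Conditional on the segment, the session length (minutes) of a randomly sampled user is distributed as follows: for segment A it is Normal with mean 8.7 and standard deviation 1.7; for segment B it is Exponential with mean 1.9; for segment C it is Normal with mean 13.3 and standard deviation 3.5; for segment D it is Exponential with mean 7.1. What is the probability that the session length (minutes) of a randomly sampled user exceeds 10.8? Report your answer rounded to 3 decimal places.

0.245

Conditional on each segment, P(X > 10.8): A: 0.108361; B: 0.00339922; C: 0.762475; D: 0.218466.
By total probability, P(X > 10.8) = 0.416667·0.108361 + 0.0833333·0.00339922 + 0.166667·0.762475 + 0.333333·0.218466 = 0.245334.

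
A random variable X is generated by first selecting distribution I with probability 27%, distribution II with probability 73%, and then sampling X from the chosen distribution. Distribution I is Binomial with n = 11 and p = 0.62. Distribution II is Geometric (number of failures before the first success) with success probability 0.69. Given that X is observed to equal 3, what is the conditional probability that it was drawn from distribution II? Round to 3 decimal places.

Likelihoods P(X=3 | ·): I: 0.0170973; II: 0.0205558.
Posterior ∝ prior × likelihood. Numerator for II: 0.73·0.0205558 = 0.0150057.
Normalizing constant: 0.27·0.0170973 + 0.73·0.0205558 = 0.019622.
P(II | observation) = 0.0150057 / 0.019622 = 0.76474.

0.765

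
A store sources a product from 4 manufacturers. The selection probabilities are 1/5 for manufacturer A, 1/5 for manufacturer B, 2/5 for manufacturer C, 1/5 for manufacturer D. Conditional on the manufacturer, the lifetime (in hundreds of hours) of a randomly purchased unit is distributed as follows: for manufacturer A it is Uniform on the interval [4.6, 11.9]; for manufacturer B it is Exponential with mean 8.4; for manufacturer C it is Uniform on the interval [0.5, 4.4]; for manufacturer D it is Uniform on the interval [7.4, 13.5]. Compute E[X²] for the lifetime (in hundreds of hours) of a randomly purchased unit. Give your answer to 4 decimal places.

68.0933

For each component E[X²] = Var + (mean)², giving A: 72.5033; B: 141.12; C: 7.27; D: 112.303.
Overall E[X²] = 0.2·72.5033 + 0.2·141.12 + 0.4·7.27 + 0.2·112.303 = 68.0933.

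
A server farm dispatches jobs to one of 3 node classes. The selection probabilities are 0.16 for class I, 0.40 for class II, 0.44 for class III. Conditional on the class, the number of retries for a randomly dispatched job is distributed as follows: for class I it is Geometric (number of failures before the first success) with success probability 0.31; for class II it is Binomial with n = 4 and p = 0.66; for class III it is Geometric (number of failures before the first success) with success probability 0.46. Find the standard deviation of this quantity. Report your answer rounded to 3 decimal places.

1.760

Per component, I: μ=2.22581, E[X²]=12.1342; II: μ=2.64, E[X²]=7.8672; III: μ=1.17391, E[X²]=3.93006.
E[X] = 0.16·2.22581 + 0.4·2.64 + 0.44·1.17391 = 1.92865.
E[X²] = 0.16·12.1342 + 0.4·7.8672 + 0.44·3.93006 = 6.81758.
Var(X) = E[X²] − (E[X])² = 6.81758 − 3.71969 = 3.09789.
SD(X) = √3.09789 = 1.76008.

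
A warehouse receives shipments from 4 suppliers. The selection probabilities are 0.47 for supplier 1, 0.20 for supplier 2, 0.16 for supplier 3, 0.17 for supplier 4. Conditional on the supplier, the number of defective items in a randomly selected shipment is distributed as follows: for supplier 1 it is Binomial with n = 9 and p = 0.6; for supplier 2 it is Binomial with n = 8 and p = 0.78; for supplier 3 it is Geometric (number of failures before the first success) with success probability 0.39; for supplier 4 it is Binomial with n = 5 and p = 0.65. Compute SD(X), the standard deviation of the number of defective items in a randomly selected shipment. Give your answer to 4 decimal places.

2.1790

Per component, 1: μ=5.4, E[X²]=31.32; 2: μ=6.24, E[X²]=40.3104; 3: μ=1.5641, E[X²]=6.45694; 4: μ=3.25, E[X²]=11.7.
E[X] = 0.47·5.4 + 0.2·6.24 + 0.16·1.5641 + 0.17·3.25 = 4.58876.
E[X²] = 0.47·31.32 + 0.2·40.3104 + 0.16·6.45694 + 0.17·11.7 = 25.8046.
Var(X) = E[X²] − (E[X])² = 25.8046 − 21.0567 = 4.7479.
SD(X) = √4.7479 = 2.17897.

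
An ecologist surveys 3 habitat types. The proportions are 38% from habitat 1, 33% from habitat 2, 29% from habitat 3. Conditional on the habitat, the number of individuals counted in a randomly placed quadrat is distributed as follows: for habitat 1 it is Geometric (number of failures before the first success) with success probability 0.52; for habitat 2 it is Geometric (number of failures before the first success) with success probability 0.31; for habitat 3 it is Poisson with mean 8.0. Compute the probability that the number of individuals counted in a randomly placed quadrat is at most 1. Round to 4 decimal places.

0.4662

Conditional on each habitat, P(X ≤ 1): 1: 0.7696; 2: 0.5239; 3: 0.00301916.
By total probability, P(X ≤ 1) = 0.38·0.7696 + 0.33·0.5239 + 0.29·0.00301916 = 0.466211.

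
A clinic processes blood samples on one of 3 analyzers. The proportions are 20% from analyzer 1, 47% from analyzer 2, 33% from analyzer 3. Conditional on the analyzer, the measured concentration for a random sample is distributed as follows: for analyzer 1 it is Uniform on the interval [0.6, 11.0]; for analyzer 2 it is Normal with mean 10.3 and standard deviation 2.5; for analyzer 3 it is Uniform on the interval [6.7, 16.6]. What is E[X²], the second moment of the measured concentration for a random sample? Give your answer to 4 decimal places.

108.8142

For each component E[X²] = Var + (mean)², giving 1: 42.6533; 2: 112.34; 3: 143.89.
Overall E[X²] = 0.2·42.6533 + 0.47·112.34 + 0.33·143.89 = 108.814.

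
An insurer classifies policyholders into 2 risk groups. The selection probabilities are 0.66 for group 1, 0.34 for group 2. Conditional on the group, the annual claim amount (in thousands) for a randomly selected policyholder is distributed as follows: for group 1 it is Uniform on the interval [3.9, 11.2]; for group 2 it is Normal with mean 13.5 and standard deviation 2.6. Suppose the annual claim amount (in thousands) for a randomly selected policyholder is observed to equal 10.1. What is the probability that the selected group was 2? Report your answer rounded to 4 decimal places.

0.1970

Likelihoods f(10.1 | ·): 1: 0.136986; 2: 0.0652532.
Posterior ∝ prior × likelihood. Numerator for 2: 0.34·0.0652532 = 0.0221861.
Normalizing constant: 0.66·0.136986 + 0.34·0.0652532 = 0.112597.
P(2 | observation) = 0.0221861 / 0.112597 = 0.19704.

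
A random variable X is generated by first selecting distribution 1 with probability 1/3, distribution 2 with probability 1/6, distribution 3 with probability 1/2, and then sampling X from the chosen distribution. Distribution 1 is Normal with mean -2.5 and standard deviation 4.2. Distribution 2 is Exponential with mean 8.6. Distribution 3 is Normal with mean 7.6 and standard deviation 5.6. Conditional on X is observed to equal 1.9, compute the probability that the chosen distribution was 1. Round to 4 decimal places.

Likelihoods f(1.9 | ·): 1: 0.0548707; 2: 0.0932294; 3: 0.0424375.
Posterior ∝ prior × likelihood. Numerator for 1: 0.333333·0.0548707 = 0.0182902.
Normalizing constant: 0.333333·0.0548707 + 0.166667·0.0932294 + 0.5·0.0424375 = 0.0550472.
P(1 | observation) = 0.0182902 / 0.0550472 = 0.332264.

0.3323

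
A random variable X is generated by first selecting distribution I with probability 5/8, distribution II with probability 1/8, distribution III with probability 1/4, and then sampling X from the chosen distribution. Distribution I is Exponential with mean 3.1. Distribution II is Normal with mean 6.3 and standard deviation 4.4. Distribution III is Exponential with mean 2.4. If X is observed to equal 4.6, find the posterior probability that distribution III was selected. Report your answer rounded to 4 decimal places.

0.2141

Likelihoods f(4.6 | ·): I: 0.0731478; II: 0.0841477; III: 0.0612902.
Posterior ∝ prior × likelihood. Numerator for III: 0.25·0.0612902 = 0.0153225.
Normalizing constant: 0.625·0.0731478 + 0.125·0.0841477 + 0.25·0.0612902 = 0.0715584.
P(III | observation) = 0.0153225 / 0.0715584 = 0.214127.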